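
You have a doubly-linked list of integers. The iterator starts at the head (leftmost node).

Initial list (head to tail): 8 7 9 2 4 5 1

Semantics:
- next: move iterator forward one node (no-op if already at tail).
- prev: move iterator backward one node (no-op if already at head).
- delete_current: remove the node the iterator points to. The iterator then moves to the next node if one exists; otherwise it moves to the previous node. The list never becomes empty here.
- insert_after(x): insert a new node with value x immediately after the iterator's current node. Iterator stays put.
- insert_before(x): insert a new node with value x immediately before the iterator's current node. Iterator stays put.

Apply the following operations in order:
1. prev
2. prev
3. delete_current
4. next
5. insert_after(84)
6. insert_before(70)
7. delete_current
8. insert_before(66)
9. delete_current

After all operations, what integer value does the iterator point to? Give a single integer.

After 1 (prev): list=[8, 7, 9, 2, 4, 5, 1] cursor@8
After 2 (prev): list=[8, 7, 9, 2, 4, 5, 1] cursor@8
After 3 (delete_current): list=[7, 9, 2, 4, 5, 1] cursor@7
After 4 (next): list=[7, 9, 2, 4, 5, 1] cursor@9
After 5 (insert_after(84)): list=[7, 9, 84, 2, 4, 5, 1] cursor@9
After 6 (insert_before(70)): list=[7, 70, 9, 84, 2, 4, 5, 1] cursor@9
After 7 (delete_current): list=[7, 70, 84, 2, 4, 5, 1] cursor@84
After 8 (insert_before(66)): list=[7, 70, 66, 84, 2, 4, 5, 1] cursor@84
After 9 (delete_current): list=[7, 70, 66, 2, 4, 5, 1] cursor@2

Answer: 2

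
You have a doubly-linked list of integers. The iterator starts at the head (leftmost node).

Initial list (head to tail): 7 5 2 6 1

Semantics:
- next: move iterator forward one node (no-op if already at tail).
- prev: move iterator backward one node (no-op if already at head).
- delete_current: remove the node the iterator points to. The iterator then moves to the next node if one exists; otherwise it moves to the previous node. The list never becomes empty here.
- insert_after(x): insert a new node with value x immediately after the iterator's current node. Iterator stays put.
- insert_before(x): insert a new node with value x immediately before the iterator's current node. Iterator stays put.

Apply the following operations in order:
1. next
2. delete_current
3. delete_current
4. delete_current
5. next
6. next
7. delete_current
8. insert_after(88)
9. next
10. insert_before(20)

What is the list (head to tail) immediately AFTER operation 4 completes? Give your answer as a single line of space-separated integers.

After 1 (next): list=[7, 5, 2, 6, 1] cursor@5
After 2 (delete_current): list=[7, 2, 6, 1] cursor@2
After 3 (delete_current): list=[7, 6, 1] cursor@6
After 4 (delete_current): list=[7, 1] cursor@1

Answer: 7 1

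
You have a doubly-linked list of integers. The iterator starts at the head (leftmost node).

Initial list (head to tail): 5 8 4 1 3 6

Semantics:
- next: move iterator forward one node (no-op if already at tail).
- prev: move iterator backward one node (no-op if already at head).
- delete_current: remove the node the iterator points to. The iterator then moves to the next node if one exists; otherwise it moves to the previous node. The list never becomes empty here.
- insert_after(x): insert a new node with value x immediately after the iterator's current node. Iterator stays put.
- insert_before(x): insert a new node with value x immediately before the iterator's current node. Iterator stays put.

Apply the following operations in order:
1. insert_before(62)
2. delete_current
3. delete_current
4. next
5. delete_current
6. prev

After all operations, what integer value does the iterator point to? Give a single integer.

After 1 (insert_before(62)): list=[62, 5, 8, 4, 1, 3, 6] cursor@5
After 2 (delete_current): list=[62, 8, 4, 1, 3, 6] cursor@8
After 3 (delete_current): list=[62, 4, 1, 3, 6] cursor@4
After 4 (next): list=[62, 4, 1, 3, 6] cursor@1
After 5 (delete_current): list=[62, 4, 3, 6] cursor@3
After 6 (prev): list=[62, 4, 3, 6] cursor@4

Answer: 4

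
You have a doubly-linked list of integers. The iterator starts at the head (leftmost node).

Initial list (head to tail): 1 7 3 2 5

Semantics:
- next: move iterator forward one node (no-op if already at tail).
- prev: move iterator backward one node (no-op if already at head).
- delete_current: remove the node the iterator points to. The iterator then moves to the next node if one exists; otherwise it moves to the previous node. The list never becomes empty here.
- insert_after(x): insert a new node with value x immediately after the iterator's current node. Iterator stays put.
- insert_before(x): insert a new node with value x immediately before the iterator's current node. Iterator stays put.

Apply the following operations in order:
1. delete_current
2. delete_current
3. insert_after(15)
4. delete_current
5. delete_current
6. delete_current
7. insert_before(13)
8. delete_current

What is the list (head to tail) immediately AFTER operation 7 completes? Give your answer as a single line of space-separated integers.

After 1 (delete_current): list=[7, 3, 2, 5] cursor@7
After 2 (delete_current): list=[3, 2, 5] cursor@3
After 3 (insert_after(15)): list=[3, 15, 2, 5] cursor@3
After 4 (delete_current): list=[15, 2, 5] cursor@15
After 5 (delete_current): list=[2, 5] cursor@2
After 6 (delete_current): list=[5] cursor@5
After 7 (insert_before(13)): list=[13, 5] cursor@5

Answer: 13 5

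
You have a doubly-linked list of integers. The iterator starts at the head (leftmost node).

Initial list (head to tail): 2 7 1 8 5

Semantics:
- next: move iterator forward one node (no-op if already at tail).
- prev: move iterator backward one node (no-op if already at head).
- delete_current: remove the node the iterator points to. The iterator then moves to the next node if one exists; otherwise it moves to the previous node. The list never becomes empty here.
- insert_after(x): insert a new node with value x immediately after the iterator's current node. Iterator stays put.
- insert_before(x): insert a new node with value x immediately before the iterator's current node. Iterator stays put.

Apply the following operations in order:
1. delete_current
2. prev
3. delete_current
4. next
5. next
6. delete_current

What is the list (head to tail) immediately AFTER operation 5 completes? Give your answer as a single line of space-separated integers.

After 1 (delete_current): list=[7, 1, 8, 5] cursor@7
After 2 (prev): list=[7, 1, 8, 5] cursor@7
After 3 (delete_current): list=[1, 8, 5] cursor@1
After 4 (next): list=[1, 8, 5] cursor@8
After 5 (next): list=[1, 8, 5] cursor@5

Answer: 1 8 5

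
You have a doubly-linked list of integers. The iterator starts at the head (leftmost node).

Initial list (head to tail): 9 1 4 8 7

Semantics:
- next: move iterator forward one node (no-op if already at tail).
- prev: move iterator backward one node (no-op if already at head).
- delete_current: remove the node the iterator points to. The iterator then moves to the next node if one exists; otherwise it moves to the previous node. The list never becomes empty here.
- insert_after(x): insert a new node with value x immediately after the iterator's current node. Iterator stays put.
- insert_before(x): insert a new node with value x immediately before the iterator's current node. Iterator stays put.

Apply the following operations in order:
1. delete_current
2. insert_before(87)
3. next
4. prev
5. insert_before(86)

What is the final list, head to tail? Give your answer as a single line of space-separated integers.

After 1 (delete_current): list=[1, 4, 8, 7] cursor@1
After 2 (insert_before(87)): list=[87, 1, 4, 8, 7] cursor@1
After 3 (next): list=[87, 1, 4, 8, 7] cursor@4
After 4 (prev): list=[87, 1, 4, 8, 7] cursor@1
After 5 (insert_before(86)): list=[87, 86, 1, 4, 8, 7] cursor@1

Answer: 87 86 1 4 8 7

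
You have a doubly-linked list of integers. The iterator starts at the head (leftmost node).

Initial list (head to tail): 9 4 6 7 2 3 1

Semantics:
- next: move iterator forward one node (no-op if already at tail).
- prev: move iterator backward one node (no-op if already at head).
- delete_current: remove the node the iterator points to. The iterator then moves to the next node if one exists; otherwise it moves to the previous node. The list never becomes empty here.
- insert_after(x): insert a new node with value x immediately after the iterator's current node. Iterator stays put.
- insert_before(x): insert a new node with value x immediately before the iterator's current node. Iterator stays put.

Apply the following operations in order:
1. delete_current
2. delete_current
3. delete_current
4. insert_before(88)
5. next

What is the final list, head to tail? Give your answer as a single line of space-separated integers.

Answer: 88 7 2 3 1

Derivation:
After 1 (delete_current): list=[4, 6, 7, 2, 3, 1] cursor@4
After 2 (delete_current): list=[6, 7, 2, 3, 1] cursor@6
After 3 (delete_current): list=[7, 2, 3, 1] cursor@7
After 4 (insert_before(88)): list=[88, 7, 2, 3, 1] cursor@7
After 5 (next): list=[88, 7, 2, 3, 1] cursor@2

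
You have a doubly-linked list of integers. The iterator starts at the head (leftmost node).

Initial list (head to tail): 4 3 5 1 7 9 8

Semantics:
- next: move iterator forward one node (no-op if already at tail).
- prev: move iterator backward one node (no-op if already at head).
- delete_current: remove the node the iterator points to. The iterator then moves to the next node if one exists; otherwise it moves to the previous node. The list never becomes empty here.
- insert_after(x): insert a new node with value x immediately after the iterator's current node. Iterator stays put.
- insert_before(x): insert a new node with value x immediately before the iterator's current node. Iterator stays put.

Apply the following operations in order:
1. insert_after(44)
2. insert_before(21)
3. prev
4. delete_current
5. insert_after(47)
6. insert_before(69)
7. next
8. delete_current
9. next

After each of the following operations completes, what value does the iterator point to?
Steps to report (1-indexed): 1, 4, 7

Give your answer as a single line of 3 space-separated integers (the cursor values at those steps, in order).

Answer: 4 4 47

Derivation:
After 1 (insert_after(44)): list=[4, 44, 3, 5, 1, 7, 9, 8] cursor@4
After 2 (insert_before(21)): list=[21, 4, 44, 3, 5, 1, 7, 9, 8] cursor@4
After 3 (prev): list=[21, 4, 44, 3, 5, 1, 7, 9, 8] cursor@21
After 4 (delete_current): list=[4, 44, 3, 5, 1, 7, 9, 8] cursor@4
After 5 (insert_after(47)): list=[4, 47, 44, 3, 5, 1, 7, 9, 8] cursor@4
After 6 (insert_before(69)): list=[69, 4, 47, 44, 3, 5, 1, 7, 9, 8] cursor@4
After 7 (next): list=[69, 4, 47, 44, 3, 5, 1, 7, 9, 8] cursor@47
After 8 (delete_current): list=[69, 4, 44, 3, 5, 1, 7, 9, 8] cursor@44
After 9 (next): list=[69, 4, 44, 3, 5, 1, 7, 9, 8] cursor@3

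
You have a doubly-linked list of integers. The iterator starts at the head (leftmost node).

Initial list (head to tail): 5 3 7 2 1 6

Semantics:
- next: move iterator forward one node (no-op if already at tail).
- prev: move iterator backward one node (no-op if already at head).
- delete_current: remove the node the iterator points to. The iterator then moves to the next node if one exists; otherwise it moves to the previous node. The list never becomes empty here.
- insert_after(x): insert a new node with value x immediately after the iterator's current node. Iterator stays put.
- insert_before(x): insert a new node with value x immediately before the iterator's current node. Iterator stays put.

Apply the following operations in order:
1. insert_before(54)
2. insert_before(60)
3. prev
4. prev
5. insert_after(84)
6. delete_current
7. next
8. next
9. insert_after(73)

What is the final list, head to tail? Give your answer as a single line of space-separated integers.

After 1 (insert_before(54)): list=[54, 5, 3, 7, 2, 1, 6] cursor@5
After 2 (insert_before(60)): list=[54, 60, 5, 3, 7, 2, 1, 6] cursor@5
After 3 (prev): list=[54, 60, 5, 3, 7, 2, 1, 6] cursor@60
After 4 (prev): list=[54, 60, 5, 3, 7, 2, 1, 6] cursor@54
After 5 (insert_after(84)): list=[54, 84, 60, 5, 3, 7, 2, 1, 6] cursor@54
After 6 (delete_current): list=[84, 60, 5, 3, 7, 2, 1, 6] cursor@84
After 7 (next): list=[84, 60, 5, 3, 7, 2, 1, 6] cursor@60
After 8 (next): list=[84, 60, 5, 3, 7, 2, 1, 6] cursor@5
After 9 (insert_after(73)): list=[84, 60, 5, 73, 3, 7, 2, 1, 6] cursor@5

Answer: 84 60 5 73 3 7 2 1 6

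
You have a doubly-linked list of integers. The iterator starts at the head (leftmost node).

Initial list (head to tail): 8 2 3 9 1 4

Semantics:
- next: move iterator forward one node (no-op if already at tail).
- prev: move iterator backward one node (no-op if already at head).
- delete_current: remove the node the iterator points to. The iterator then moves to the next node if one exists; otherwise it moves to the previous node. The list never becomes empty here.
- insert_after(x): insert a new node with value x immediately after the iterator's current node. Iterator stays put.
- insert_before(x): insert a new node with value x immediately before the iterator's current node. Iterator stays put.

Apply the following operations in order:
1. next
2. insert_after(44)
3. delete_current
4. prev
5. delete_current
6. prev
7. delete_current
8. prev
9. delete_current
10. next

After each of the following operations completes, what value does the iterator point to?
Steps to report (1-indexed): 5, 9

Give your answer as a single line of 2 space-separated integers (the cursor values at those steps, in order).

After 1 (next): list=[8, 2, 3, 9, 1, 4] cursor@2
After 2 (insert_after(44)): list=[8, 2, 44, 3, 9, 1, 4] cursor@2
After 3 (delete_current): list=[8, 44, 3, 9, 1, 4] cursor@44
After 4 (prev): list=[8, 44, 3, 9, 1, 4] cursor@8
After 5 (delete_current): list=[44, 3, 9, 1, 4] cursor@44
After 6 (prev): list=[44, 3, 9, 1, 4] cursor@44
After 7 (delete_current): list=[3, 9, 1, 4] cursor@3
After 8 (prev): list=[3, 9, 1, 4] cursor@3
After 9 (delete_current): list=[9, 1, 4] cursor@9
After 10 (next): list=[9, 1, 4] cursor@1

Answer: 44 9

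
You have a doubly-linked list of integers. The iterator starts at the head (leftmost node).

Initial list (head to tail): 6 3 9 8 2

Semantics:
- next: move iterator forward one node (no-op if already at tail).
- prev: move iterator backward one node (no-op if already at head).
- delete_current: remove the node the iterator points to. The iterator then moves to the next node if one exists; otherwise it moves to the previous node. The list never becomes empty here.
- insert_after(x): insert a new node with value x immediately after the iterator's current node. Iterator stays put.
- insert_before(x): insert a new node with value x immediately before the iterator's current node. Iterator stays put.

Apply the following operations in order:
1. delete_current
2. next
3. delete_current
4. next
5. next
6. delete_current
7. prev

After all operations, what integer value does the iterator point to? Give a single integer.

Answer: 3

Derivation:
After 1 (delete_current): list=[3, 9, 8, 2] cursor@3
After 2 (next): list=[3, 9, 8, 2] cursor@9
After 3 (delete_current): list=[3, 8, 2] cursor@8
After 4 (next): list=[3, 8, 2] cursor@2
After 5 (next): list=[3, 8, 2] cursor@2
After 6 (delete_current): list=[3, 8] cursor@8
After 7 (prev): list=[3, 8] cursor@3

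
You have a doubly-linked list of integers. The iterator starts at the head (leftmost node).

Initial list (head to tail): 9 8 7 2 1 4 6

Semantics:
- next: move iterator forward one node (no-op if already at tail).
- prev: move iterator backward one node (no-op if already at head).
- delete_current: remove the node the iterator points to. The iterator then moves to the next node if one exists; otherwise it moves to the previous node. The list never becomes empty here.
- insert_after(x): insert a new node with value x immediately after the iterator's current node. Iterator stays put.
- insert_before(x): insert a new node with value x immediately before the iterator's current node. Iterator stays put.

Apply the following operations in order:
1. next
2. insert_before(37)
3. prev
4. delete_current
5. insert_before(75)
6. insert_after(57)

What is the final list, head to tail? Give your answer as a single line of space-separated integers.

Answer: 9 75 8 57 7 2 1 4 6

Derivation:
After 1 (next): list=[9, 8, 7, 2, 1, 4, 6] cursor@8
After 2 (insert_before(37)): list=[9, 37, 8, 7, 2, 1, 4, 6] cursor@8
After 3 (prev): list=[9, 37, 8, 7, 2, 1, 4, 6] cursor@37
After 4 (delete_current): list=[9, 8, 7, 2, 1, 4, 6] cursor@8
After 5 (insert_before(75)): list=[9, 75, 8, 7, 2, 1, 4, 6] cursor@8
After 6 (insert_after(57)): list=[9, 75, 8, 57, 7, 2, 1, 4, 6] cursor@8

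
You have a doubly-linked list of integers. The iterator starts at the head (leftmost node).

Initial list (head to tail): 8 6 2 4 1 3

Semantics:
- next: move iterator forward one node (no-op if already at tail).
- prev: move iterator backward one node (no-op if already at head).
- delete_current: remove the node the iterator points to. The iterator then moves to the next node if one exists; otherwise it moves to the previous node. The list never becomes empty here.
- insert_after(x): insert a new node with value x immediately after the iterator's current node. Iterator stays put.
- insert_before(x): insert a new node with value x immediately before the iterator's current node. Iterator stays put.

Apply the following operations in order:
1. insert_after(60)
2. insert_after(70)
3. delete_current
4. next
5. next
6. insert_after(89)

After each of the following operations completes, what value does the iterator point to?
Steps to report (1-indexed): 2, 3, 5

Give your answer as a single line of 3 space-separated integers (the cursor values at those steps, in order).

Answer: 8 70 6

Derivation:
After 1 (insert_after(60)): list=[8, 60, 6, 2, 4, 1, 3] cursor@8
After 2 (insert_after(70)): list=[8, 70, 60, 6, 2, 4, 1, 3] cursor@8
After 3 (delete_current): list=[70, 60, 6, 2, 4, 1, 3] cursor@70
After 4 (next): list=[70, 60, 6, 2, 4, 1, 3] cursor@60
After 5 (next): list=[70, 60, 6, 2, 4, 1, 3] cursor@6
After 6 (insert_after(89)): list=[70, 60, 6, 89, 2, 4, 1, 3] cursor@6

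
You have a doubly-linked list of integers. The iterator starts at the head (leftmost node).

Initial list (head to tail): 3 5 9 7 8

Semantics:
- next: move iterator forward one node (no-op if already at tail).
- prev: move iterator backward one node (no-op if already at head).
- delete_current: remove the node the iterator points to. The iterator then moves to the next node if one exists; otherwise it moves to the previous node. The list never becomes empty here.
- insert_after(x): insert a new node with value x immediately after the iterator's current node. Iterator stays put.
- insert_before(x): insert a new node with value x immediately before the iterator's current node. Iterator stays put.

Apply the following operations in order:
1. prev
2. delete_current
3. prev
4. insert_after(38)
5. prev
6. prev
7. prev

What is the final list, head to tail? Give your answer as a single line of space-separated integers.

After 1 (prev): list=[3, 5, 9, 7, 8] cursor@3
After 2 (delete_current): list=[5, 9, 7, 8] cursor@5
After 3 (prev): list=[5, 9, 7, 8] cursor@5
After 4 (insert_after(38)): list=[5, 38, 9, 7, 8] cursor@5
After 5 (prev): list=[5, 38, 9, 7, 8] cursor@5
After 6 (prev): list=[5, 38, 9, 7, 8] cursor@5
After 7 (prev): list=[5, 38, 9, 7, 8] cursor@5

Answer: 5 38 9 7 8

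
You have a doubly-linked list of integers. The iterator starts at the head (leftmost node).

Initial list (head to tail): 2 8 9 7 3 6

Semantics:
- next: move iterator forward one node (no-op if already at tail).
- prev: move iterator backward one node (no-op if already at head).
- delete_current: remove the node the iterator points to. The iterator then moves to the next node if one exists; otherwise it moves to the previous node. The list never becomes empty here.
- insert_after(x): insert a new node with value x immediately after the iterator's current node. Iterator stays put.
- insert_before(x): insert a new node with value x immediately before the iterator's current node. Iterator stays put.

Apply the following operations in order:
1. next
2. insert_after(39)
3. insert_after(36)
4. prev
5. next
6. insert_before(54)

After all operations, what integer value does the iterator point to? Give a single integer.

After 1 (next): list=[2, 8, 9, 7, 3, 6] cursor@8
After 2 (insert_after(39)): list=[2, 8, 39, 9, 7, 3, 6] cursor@8
After 3 (insert_after(36)): list=[2, 8, 36, 39, 9, 7, 3, 6] cursor@8
After 4 (prev): list=[2, 8, 36, 39, 9, 7, 3, 6] cursor@2
After 5 (next): list=[2, 8, 36, 39, 9, 7, 3, 6] cursor@8
After 6 (insert_before(54)): list=[2, 54, 8, 36, 39, 9, 7, 3, 6] cursor@8

Answer: 8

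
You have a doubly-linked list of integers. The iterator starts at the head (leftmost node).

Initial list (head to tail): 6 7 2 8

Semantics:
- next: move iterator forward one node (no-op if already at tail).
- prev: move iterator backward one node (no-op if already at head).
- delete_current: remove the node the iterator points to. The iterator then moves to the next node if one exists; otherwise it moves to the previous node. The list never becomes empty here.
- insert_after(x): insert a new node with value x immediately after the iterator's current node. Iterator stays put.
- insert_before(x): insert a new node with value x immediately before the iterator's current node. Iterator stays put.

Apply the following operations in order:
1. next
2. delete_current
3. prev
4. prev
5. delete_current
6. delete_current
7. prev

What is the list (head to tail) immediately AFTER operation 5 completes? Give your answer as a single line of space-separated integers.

Answer: 2 8

Derivation:
After 1 (next): list=[6, 7, 2, 8] cursor@7
After 2 (delete_current): list=[6, 2, 8] cursor@2
After 3 (prev): list=[6, 2, 8] cursor@6
After 4 (prev): list=[6, 2, 8] cursor@6
After 5 (delete_current): list=[2, 8] cursor@2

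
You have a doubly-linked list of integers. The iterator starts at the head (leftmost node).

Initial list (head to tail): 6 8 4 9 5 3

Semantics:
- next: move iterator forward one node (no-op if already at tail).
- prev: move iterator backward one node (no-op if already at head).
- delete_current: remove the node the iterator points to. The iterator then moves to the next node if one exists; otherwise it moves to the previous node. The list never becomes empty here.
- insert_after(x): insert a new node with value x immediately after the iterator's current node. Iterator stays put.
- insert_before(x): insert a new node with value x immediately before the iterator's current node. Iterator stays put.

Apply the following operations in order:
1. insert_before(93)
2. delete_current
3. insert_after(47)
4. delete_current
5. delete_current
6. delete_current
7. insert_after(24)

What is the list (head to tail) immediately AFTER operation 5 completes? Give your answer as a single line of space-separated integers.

After 1 (insert_before(93)): list=[93, 6, 8, 4, 9, 5, 3] cursor@6
After 2 (delete_current): list=[93, 8, 4, 9, 5, 3] cursor@8
After 3 (insert_after(47)): list=[93, 8, 47, 4, 9, 5, 3] cursor@8
After 4 (delete_current): list=[93, 47, 4, 9, 5, 3] cursor@47
After 5 (delete_current): list=[93, 4, 9, 5, 3] cursor@4

Answer: 93 4 9 5 3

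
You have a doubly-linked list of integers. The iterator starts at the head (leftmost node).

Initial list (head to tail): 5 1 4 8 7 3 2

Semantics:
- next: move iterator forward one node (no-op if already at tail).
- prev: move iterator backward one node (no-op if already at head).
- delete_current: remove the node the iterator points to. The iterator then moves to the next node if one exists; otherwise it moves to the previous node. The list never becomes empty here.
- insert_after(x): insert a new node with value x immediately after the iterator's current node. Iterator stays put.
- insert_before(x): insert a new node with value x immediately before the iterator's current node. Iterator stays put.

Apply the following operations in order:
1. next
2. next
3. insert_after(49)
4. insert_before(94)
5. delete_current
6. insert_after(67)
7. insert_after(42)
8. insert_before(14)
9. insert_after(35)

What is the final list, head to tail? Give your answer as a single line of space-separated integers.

After 1 (next): list=[5, 1, 4, 8, 7, 3, 2] cursor@1
After 2 (next): list=[5, 1, 4, 8, 7, 3, 2] cursor@4
After 3 (insert_after(49)): list=[5, 1, 4, 49, 8, 7, 3, 2] cursor@4
After 4 (insert_before(94)): list=[5, 1, 94, 4, 49, 8, 7, 3, 2] cursor@4
After 5 (delete_current): list=[5, 1, 94, 49, 8, 7, 3, 2] cursor@49
After 6 (insert_after(67)): list=[5, 1, 94, 49, 67, 8, 7, 3, 2] cursor@49
After 7 (insert_after(42)): list=[5, 1, 94, 49, 42, 67, 8, 7, 3, 2] cursor@49
After 8 (insert_before(14)): list=[5, 1, 94, 14, 49, 42, 67, 8, 7, 3, 2] cursor@49
After 9 (insert_after(35)): list=[5, 1, 94, 14, 49, 35, 42, 67, 8, 7, 3, 2] cursor@49

Answer: 5 1 94 14 49 35 42 67 8 7 3 2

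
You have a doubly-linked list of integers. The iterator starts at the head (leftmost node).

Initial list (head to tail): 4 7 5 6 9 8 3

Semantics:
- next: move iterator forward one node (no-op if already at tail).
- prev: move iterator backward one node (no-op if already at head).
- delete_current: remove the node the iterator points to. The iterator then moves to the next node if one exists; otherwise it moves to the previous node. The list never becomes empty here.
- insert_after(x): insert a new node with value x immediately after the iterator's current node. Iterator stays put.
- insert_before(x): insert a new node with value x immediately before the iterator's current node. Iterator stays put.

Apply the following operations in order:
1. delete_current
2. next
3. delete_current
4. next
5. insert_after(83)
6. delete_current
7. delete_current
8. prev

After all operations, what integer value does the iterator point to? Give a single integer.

After 1 (delete_current): list=[7, 5, 6, 9, 8, 3] cursor@7
After 2 (next): list=[7, 5, 6, 9, 8, 3] cursor@5
After 3 (delete_current): list=[7, 6, 9, 8, 3] cursor@6
After 4 (next): list=[7, 6, 9, 8, 3] cursor@9
After 5 (insert_after(83)): list=[7, 6, 9, 83, 8, 3] cursor@9
After 6 (delete_current): list=[7, 6, 83, 8, 3] cursor@83
After 7 (delete_current): list=[7, 6, 8, 3] cursor@8
After 8 (prev): list=[7, 6, 8, 3] cursor@6

Answer: 6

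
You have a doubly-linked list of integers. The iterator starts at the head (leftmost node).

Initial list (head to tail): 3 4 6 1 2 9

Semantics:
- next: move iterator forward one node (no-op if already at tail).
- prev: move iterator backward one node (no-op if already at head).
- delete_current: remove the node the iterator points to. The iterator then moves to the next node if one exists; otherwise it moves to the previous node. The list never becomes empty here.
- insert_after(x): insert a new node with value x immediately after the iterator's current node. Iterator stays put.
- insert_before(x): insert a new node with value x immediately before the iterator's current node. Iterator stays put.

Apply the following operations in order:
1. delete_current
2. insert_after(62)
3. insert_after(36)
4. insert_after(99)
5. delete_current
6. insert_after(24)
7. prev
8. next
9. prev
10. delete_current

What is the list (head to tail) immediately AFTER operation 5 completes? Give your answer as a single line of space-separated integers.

After 1 (delete_current): list=[4, 6, 1, 2, 9] cursor@4
After 2 (insert_after(62)): list=[4, 62, 6, 1, 2, 9] cursor@4
After 3 (insert_after(36)): list=[4, 36, 62, 6, 1, 2, 9] cursor@4
After 4 (insert_after(99)): list=[4, 99, 36, 62, 6, 1, 2, 9] cursor@4
After 5 (delete_current): list=[99, 36, 62, 6, 1, 2, 9] cursor@99

Answer: 99 36 62 6 1 2 9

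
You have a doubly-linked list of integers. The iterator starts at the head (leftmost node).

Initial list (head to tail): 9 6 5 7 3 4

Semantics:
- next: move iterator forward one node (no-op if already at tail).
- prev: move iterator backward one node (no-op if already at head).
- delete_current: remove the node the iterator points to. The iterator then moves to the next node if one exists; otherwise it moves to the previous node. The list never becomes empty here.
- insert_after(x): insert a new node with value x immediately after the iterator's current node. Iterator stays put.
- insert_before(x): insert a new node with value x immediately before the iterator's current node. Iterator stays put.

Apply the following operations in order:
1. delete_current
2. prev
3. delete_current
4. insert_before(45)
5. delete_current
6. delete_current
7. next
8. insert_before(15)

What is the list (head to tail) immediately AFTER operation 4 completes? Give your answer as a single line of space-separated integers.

Answer: 45 5 7 3 4

Derivation:
After 1 (delete_current): list=[6, 5, 7, 3, 4] cursor@6
After 2 (prev): list=[6, 5, 7, 3, 4] cursor@6
After 3 (delete_current): list=[5, 7, 3, 4] cursor@5
After 4 (insert_before(45)): list=[45, 5, 7, 3, 4] cursor@5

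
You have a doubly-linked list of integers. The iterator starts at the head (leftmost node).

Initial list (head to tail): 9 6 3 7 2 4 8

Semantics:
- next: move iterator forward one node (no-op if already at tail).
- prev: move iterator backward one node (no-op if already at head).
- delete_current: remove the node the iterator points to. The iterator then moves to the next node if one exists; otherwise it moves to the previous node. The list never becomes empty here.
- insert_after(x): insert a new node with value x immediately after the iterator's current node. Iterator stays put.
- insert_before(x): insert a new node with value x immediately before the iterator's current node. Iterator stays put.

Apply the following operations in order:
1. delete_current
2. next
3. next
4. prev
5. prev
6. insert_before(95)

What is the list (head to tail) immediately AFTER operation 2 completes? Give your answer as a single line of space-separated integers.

After 1 (delete_current): list=[6, 3, 7, 2, 4, 8] cursor@6
After 2 (next): list=[6, 3, 7, 2, 4, 8] cursor@3

Answer: 6 3 7 2 4 8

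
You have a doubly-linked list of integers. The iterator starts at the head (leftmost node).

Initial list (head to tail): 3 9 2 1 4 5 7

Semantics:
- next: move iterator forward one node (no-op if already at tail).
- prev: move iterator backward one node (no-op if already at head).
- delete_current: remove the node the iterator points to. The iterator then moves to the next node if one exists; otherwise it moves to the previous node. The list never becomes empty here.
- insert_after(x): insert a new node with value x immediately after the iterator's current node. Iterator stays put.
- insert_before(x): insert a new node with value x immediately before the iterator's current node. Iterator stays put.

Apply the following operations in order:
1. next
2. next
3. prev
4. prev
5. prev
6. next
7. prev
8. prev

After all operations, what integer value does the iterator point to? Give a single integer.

Answer: 3

Derivation:
After 1 (next): list=[3, 9, 2, 1, 4, 5, 7] cursor@9
After 2 (next): list=[3, 9, 2, 1, 4, 5, 7] cursor@2
After 3 (prev): list=[3, 9, 2, 1, 4, 5, 7] cursor@9
After 4 (prev): list=[3, 9, 2, 1, 4, 5, 7] cursor@3
After 5 (prev): list=[3, 9, 2, 1, 4, 5, 7] cursor@3
After 6 (next): list=[3, 9, 2, 1, 4, 5, 7] cursor@9
After 7 (prev): list=[3, 9, 2, 1, 4, 5, 7] cursor@3
After 8 (prev): list=[3, 9, 2, 1, 4, 5, 7] cursor@3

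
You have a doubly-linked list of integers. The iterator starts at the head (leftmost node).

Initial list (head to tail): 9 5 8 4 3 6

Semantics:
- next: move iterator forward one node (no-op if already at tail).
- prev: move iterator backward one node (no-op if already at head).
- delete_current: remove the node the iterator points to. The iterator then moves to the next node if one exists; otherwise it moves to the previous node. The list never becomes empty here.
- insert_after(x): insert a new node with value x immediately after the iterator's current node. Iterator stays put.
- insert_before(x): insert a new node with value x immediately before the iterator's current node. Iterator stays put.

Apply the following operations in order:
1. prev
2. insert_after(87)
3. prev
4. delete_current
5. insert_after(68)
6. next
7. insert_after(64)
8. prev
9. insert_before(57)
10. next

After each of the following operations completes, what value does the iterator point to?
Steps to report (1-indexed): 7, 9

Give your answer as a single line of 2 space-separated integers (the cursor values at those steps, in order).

After 1 (prev): list=[9, 5, 8, 4, 3, 6] cursor@9
After 2 (insert_after(87)): list=[9, 87, 5, 8, 4, 3, 6] cursor@9
After 3 (prev): list=[9, 87, 5, 8, 4, 3, 6] cursor@9
After 4 (delete_current): list=[87, 5, 8, 4, 3, 6] cursor@87
After 5 (insert_after(68)): list=[87, 68, 5, 8, 4, 3, 6] cursor@87
After 6 (next): list=[87, 68, 5, 8, 4, 3, 6] cursor@68
After 7 (insert_after(64)): list=[87, 68, 64, 5, 8, 4, 3, 6] cursor@68
After 8 (prev): list=[87, 68, 64, 5, 8, 4, 3, 6] cursor@87
After 9 (insert_before(57)): list=[57, 87, 68, 64, 5, 8, 4, 3, 6] cursor@87
After 10 (next): list=[57, 87, 68, 64, 5, 8, 4, 3, 6] cursor@68

Answer: 68 87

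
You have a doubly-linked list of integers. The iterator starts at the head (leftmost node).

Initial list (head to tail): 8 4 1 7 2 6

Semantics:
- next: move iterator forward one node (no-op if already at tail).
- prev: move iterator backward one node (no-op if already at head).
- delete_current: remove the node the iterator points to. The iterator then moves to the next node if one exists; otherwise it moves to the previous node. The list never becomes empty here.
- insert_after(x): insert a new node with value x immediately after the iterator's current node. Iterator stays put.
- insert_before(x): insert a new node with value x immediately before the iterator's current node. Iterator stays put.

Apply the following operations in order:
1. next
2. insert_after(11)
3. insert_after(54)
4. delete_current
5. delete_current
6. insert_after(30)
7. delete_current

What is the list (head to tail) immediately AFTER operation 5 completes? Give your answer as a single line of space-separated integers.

Answer: 8 11 1 7 2 6

Derivation:
After 1 (next): list=[8, 4, 1, 7, 2, 6] cursor@4
After 2 (insert_after(11)): list=[8, 4, 11, 1, 7, 2, 6] cursor@4
After 3 (insert_after(54)): list=[8, 4, 54, 11, 1, 7, 2, 6] cursor@4
After 4 (delete_current): list=[8, 54, 11, 1, 7, 2, 6] cursor@54
After 5 (delete_current): list=[8, 11, 1, 7, 2, 6] cursor@11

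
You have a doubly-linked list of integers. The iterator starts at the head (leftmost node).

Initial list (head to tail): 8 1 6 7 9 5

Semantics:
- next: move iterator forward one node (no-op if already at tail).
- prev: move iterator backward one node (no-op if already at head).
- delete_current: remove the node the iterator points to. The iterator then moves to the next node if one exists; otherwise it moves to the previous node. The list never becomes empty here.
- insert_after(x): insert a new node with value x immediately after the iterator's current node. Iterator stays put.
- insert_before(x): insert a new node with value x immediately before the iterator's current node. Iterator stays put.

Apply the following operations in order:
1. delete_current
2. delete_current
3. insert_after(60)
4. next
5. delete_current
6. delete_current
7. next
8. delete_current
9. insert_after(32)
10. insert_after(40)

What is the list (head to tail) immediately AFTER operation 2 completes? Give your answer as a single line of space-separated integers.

Answer: 6 7 9 5

Derivation:
After 1 (delete_current): list=[1, 6, 7, 9, 5] cursor@1
After 2 (delete_current): list=[6, 7, 9, 5] cursor@6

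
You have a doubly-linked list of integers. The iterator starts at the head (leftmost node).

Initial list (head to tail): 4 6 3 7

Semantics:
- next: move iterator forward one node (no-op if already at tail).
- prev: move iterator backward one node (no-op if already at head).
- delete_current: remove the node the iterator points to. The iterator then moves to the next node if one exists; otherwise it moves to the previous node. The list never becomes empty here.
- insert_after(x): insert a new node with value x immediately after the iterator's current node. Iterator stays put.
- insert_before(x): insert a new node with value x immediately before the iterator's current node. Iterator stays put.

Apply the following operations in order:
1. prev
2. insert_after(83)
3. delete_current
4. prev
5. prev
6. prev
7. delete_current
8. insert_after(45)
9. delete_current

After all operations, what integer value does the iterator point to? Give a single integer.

After 1 (prev): list=[4, 6, 3, 7] cursor@4
After 2 (insert_after(83)): list=[4, 83, 6, 3, 7] cursor@4
After 3 (delete_current): list=[83, 6, 3, 7] cursor@83
After 4 (prev): list=[83, 6, 3, 7] cursor@83
After 5 (prev): list=[83, 6, 3, 7] cursor@83
After 6 (prev): list=[83, 6, 3, 7] cursor@83
After 7 (delete_current): list=[6, 3, 7] cursor@6
After 8 (insert_after(45)): list=[6, 45, 3, 7] cursor@6
After 9 (delete_current): list=[45, 3, 7] cursor@45

Answer: 45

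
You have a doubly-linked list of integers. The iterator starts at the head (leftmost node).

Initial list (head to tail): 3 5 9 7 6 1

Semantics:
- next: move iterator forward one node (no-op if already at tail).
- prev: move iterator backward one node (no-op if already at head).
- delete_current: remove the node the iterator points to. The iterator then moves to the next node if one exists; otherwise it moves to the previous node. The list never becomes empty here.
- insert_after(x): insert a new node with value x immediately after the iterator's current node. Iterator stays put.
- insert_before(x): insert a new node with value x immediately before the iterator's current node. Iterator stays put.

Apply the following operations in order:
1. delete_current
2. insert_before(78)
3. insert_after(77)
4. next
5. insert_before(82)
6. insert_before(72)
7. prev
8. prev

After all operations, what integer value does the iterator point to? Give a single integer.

After 1 (delete_current): list=[5, 9, 7, 6, 1] cursor@5
After 2 (insert_before(78)): list=[78, 5, 9, 7, 6, 1] cursor@5
After 3 (insert_after(77)): list=[78, 5, 77, 9, 7, 6, 1] cursor@5
After 4 (next): list=[78, 5, 77, 9, 7, 6, 1] cursor@77
After 5 (insert_before(82)): list=[78, 5, 82, 77, 9, 7, 6, 1] cursor@77
After 6 (insert_before(72)): list=[78, 5, 82, 72, 77, 9, 7, 6, 1] cursor@77
After 7 (prev): list=[78, 5, 82, 72, 77, 9, 7, 6, 1] cursor@72
After 8 (prev): list=[78, 5, 82, 72, 77, 9, 7, 6, 1] cursor@82

Answer: 82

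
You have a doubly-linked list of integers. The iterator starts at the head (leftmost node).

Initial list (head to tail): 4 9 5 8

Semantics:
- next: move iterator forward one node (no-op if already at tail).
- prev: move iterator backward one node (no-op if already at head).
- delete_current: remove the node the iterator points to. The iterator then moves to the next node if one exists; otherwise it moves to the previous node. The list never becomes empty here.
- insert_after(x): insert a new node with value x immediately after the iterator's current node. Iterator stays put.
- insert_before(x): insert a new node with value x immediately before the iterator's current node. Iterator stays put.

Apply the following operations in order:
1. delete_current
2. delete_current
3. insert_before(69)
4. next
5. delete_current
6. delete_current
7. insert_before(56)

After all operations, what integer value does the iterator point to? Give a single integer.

Answer: 69

Derivation:
After 1 (delete_current): list=[9, 5, 8] cursor@9
After 2 (delete_current): list=[5, 8] cursor@5
After 3 (insert_before(69)): list=[69, 5, 8] cursor@5
After 4 (next): list=[69, 5, 8] cursor@8
After 5 (delete_current): list=[69, 5] cursor@5
After 6 (delete_current): list=[69] cursor@69
After 7 (insert_before(56)): list=[56, 69] cursor@69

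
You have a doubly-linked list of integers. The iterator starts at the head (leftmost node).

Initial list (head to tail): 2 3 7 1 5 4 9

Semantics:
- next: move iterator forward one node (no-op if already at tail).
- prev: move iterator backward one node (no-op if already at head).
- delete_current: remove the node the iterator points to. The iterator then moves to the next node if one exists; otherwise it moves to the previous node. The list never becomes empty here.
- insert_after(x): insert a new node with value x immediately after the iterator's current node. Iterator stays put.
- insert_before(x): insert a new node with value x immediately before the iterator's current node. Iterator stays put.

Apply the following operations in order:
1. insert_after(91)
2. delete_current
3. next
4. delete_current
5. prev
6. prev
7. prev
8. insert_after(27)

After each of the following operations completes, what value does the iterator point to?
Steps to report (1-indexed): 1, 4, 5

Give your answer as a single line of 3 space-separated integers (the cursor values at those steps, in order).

Answer: 2 7 91

Derivation:
After 1 (insert_after(91)): list=[2, 91, 3, 7, 1, 5, 4, 9] cursor@2
After 2 (delete_current): list=[91, 3, 7, 1, 5, 4, 9] cursor@91
After 3 (next): list=[91, 3, 7, 1, 5, 4, 9] cursor@3
After 4 (delete_current): list=[91, 7, 1, 5, 4, 9] cursor@7
After 5 (prev): list=[91, 7, 1, 5, 4, 9] cursor@91
After 6 (prev): list=[91, 7, 1, 5, 4, 9] cursor@91
After 7 (prev): list=[91, 7, 1, 5, 4, 9] cursor@91
After 8 (insert_after(27)): list=[91, 27, 7, 1, 5, 4, 9] cursor@91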